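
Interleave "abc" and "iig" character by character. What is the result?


Interleaving "abc" and "iig":
  Position 0: 'a' from first, 'i' from second => "ai"
  Position 1: 'b' from first, 'i' from second => "bi"
  Position 2: 'c' from first, 'g' from second => "cg"
Result: aibicg

aibicg


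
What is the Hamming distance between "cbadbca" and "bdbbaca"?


Comparing "cbadbca" and "bdbbaca" position by position:
  Position 0: 'c' vs 'b' => differ
  Position 1: 'b' vs 'd' => differ
  Position 2: 'a' vs 'b' => differ
  Position 3: 'd' vs 'b' => differ
  Position 4: 'b' vs 'a' => differ
  Position 5: 'c' vs 'c' => same
  Position 6: 'a' vs 'a' => same
Total differences (Hamming distance): 5

5


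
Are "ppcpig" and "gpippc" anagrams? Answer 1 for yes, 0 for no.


Strings: "ppcpig", "gpippc"
Sorted first:  cgippp
Sorted second: cgippp
Sorted forms match => anagrams

1


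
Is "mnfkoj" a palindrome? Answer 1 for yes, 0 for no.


Input: mnfkoj
Reversed: jokfnm
  Compare pos 0 ('m') with pos 5 ('j'): MISMATCH
  Compare pos 1 ('n') with pos 4 ('o'): MISMATCH
  Compare pos 2 ('f') with pos 3 ('k'): MISMATCH
Result: not a palindrome

0


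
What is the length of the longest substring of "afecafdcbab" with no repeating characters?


Input: "afecafdcbab"
Sliding window (track last position of each char):
  Position 0 ('a'): window [0,0] length 1 -- new best
  Position 1 ('f'): window [0,1] length 2 -- new best
  Position 2 ('e'): window [0,2] length 3 -- new best
  Position 3 ('c'): window [0,3] length 4 -- new best
  Position 4 ('a'): repeat (last at 0), move window start to 1
  Position 4 ('a'): window [1,4] length 4
  Position 5 ('f'): repeat (last at 1), move window start to 2
  Position 5 ('f'): window [2,5] length 4
  Position 6 ('d'): window [2,6] length 5 -- new best
  Position 7 ('c'): repeat (last at 3), move window start to 4
  Position 7 ('c'): window [4,7] length 4
  Position 8 ('b'): window [4,8] length 5
  Position 9 ('a'): repeat (last at 4), move window start to 5
  Position 9 ('a'): window [5,9] length 5
  Position 10 ('b'): repeat (last at 8), move window start to 9
  Position 10 ('b'): window [9,10] length 2
Longest substring with no repeats: "ecafd" with length 5

5


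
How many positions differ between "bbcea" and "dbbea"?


Comparing "bbcea" and "dbbea" position by position:
  Position 0: 'b' vs 'd' => DIFFER
  Position 1: 'b' vs 'b' => same
  Position 2: 'c' vs 'b' => DIFFER
  Position 3: 'e' vs 'e' => same
  Position 4: 'a' vs 'a' => same
Positions that differ: 2

2


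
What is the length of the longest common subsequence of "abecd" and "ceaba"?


LCS of "abecd" and "ceaba"
DP table:
           c    e    a    b    a
      0    0    0    0    0    0
  a   0    0    0    1    1    1
  b   0    0    0    1    2    2
  e   0    0    1    1    2    2
  c   0    1    1    1    2    2
  d   0    1    1    1    2    2
LCS length = dp[5][5] = 2

2


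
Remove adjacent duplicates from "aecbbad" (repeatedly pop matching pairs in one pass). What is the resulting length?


Input: aecbbad
Stack-based adjacent duplicate removal:
  Read 'a': push. Stack: a
  Read 'e': push. Stack: ae
  Read 'c': push. Stack: aec
  Read 'b': push. Stack: aecb
  Read 'b': matches stack top 'b' => pop. Stack: aec
  Read 'a': push. Stack: aeca
  Read 'd': push. Stack: aecad
Final stack: "aecad" (length 5)

5


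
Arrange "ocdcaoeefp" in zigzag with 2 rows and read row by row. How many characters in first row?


Zigzag "ocdcaoeefp" into 2 rows:
Placing characters:
  'o' => row 0
  'c' => row 1
  'd' => row 0
  'c' => row 1
  'a' => row 0
  'o' => row 1
  'e' => row 0
  'e' => row 1
  'f' => row 0
  'p' => row 1
Rows:
  Row 0: "odaef"
  Row 1: "ccoep"
First row length: 5

5


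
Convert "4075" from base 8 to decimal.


Input: "4075" in base 8
Positional expansion:
  Digit '4' (value 4) x 8^3 = 2048
  Digit '0' (value 0) x 8^2 = 0
  Digit '7' (value 7) x 8^1 = 56
  Digit '5' (value 5) x 8^0 = 5
Sum = 2109

2109


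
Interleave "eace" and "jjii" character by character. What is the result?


Interleaving "eace" and "jjii":
  Position 0: 'e' from first, 'j' from second => "ej"
  Position 1: 'a' from first, 'j' from second => "aj"
  Position 2: 'c' from first, 'i' from second => "ci"
  Position 3: 'e' from first, 'i' from second => "ei"
Result: ejajciei

ejajciei


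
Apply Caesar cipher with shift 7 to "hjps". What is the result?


Caesar cipher: shift "hjps" by 7
  'h' (pos 7) + 7 = pos 14 = 'o'
  'j' (pos 9) + 7 = pos 16 = 'q'
  'p' (pos 15) + 7 = pos 22 = 'w'
  's' (pos 18) + 7 = pos 25 = 'z'
Result: oqwz

oqwz


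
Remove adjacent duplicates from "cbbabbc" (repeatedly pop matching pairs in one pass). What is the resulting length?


Input: cbbabbc
Stack-based adjacent duplicate removal:
  Read 'c': push. Stack: c
  Read 'b': push. Stack: cb
  Read 'b': matches stack top 'b' => pop. Stack: c
  Read 'a': push. Stack: ca
  Read 'b': push. Stack: cab
  Read 'b': matches stack top 'b' => pop. Stack: ca
  Read 'c': push. Stack: cac
Final stack: "cac" (length 3)

3


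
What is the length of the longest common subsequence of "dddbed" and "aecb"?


LCS of "dddbed" and "aecb"
DP table:
           a    e    c    b
      0    0    0    0    0
  d   0    0    0    0    0
  d   0    0    0    0    0
  d   0    0    0    0    0
  b   0    0    0    0    1
  e   0    0    1    1    1
  d   0    0    1    1    1
LCS length = dp[6][4] = 1

1


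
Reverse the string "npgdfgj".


Input: npgdfgj
Reading characters right to left:
  Position 6: 'j'
  Position 5: 'g'
  Position 4: 'f'
  Position 3: 'd'
  Position 2: 'g'
  Position 1: 'p'
  Position 0: 'n'
Reversed: jgfdgpn

jgfdgpn


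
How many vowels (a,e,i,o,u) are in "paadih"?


Input: paadih
Checking each character:
  'p' at position 0: consonant
  'a' at position 1: vowel (running total: 1)
  'a' at position 2: vowel (running total: 2)
  'd' at position 3: consonant
  'i' at position 4: vowel (running total: 3)
  'h' at position 5: consonant
Total vowels: 3

3


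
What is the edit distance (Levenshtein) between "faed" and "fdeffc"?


Computing edit distance: "faed" -> "fdeffc"
DP table:
           f    d    e    f    f    c
      0    1    2    3    4    5    6
  f   1    0    1    2    3    4    5
  a   2    1    1    2    3    4    5
  e   3    2    2    1    2    3    4
  d   4    3    2    2    2    3    4
Edit distance = dp[4][6] = 4

4


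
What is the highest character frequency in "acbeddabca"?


Input: acbeddabca
Character counts:
  'a': 3
  'b': 2
  'c': 2
  'd': 2
  'e': 1
Maximum frequency: 3

3


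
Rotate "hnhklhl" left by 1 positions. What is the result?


Input: "hnhklhl", rotate left by 1
First 1 characters: "h"
Remaining characters: "nhklhl"
Concatenate remaining + first: "nhklhl" + "h" = "nhklhlh"

nhklhlh


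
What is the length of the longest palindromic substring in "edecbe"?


Input: "edecbe"
Checking substrings for palindromes:
  [0:3] "ede" (len 3) => palindrome
Longest palindromic substring: "ede" with length 3

3


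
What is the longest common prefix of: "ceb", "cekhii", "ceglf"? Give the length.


Words: ceb, cekhii, ceglf
  Position 0: all 'c' => match
  Position 1: all 'e' => match
  Position 2: ('b', 'k', 'g') => mismatch, stop
LCP = "ce" (length 2)

2


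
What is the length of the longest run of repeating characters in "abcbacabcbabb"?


Input: "abcbacabcbabb"
Scanning for longest run:
  Position 1 ('b'): new char, reset run to 1
  Position 2 ('c'): new char, reset run to 1
  Position 3 ('b'): new char, reset run to 1
  Position 4 ('a'): new char, reset run to 1
  Position 5 ('c'): new char, reset run to 1
  Position 6 ('a'): new char, reset run to 1
  Position 7 ('b'): new char, reset run to 1
  Position 8 ('c'): new char, reset run to 1
  Position 9 ('b'): new char, reset run to 1
  Position 10 ('a'): new char, reset run to 1
  Position 11 ('b'): new char, reset run to 1
  Position 12 ('b'): continues run of 'b', length=2
Longest run: 'b' with length 2

2


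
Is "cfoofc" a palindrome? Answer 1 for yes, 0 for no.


Input: cfoofc
Reversed: cfoofc
  Compare pos 0 ('c') with pos 5 ('c'): match
  Compare pos 1 ('f') with pos 4 ('f'): match
  Compare pos 2 ('o') with pos 3 ('o'): match
Result: palindrome

1


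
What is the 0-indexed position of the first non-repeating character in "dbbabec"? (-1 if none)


Input: dbbabec
Character frequencies:
  'a': 1
  'b': 3
  'c': 1
  'd': 1
  'e': 1
Scanning left to right for freq == 1:
  Position 0 ('d'): unique! => answer = 0

0


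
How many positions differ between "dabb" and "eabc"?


Comparing "dabb" and "eabc" position by position:
  Position 0: 'd' vs 'e' => DIFFER
  Position 1: 'a' vs 'a' => same
  Position 2: 'b' vs 'b' => same
  Position 3: 'b' vs 'c' => DIFFER
Positions that differ: 2

2


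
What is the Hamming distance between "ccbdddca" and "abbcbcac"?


Comparing "ccbdddca" and "abbcbcac" position by position:
  Position 0: 'c' vs 'a' => differ
  Position 1: 'c' vs 'b' => differ
  Position 2: 'b' vs 'b' => same
  Position 3: 'd' vs 'c' => differ
  Position 4: 'd' vs 'b' => differ
  Position 5: 'd' vs 'c' => differ
  Position 6: 'c' vs 'a' => differ
  Position 7: 'a' vs 'c' => differ
Total differences (Hamming distance): 7

7


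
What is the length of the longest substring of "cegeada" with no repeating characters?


Input: "cegeada"
Sliding window (track last position of each char):
  Position 0 ('c'): window [0,0] length 1 -- new best
  Position 1 ('e'): window [0,1] length 2 -- new best
  Position 2 ('g'): window [0,2] length 3 -- new best
  Position 3 ('e'): repeat (last at 1), move window start to 2
  Position 3 ('e'): window [2,3] length 2
  Position 4 ('a'): window [2,4] length 3
  Position 5 ('d'): window [2,5] length 4 -- new best
  Position 6 ('a'): repeat (last at 4), move window start to 5
  Position 6 ('a'): window [5,6] length 2
Longest substring with no repeats: "gead" with length 4

4


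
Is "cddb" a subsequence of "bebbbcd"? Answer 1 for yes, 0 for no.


Check if "cddb" is a subsequence of "bebbbcd"
Greedy scan:
  Position 0 ('b'): no match needed
  Position 1 ('e'): no match needed
  Position 2 ('b'): no match needed
  Position 3 ('b'): no match needed
  Position 4 ('b'): no match needed
  Position 5 ('c'): matches sub[0] = 'c'
  Position 6 ('d'): matches sub[1] = 'd'
Only matched 2/4 characters => not a subsequence

0


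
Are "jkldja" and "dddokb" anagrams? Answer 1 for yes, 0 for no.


Strings: "jkldja", "dddokb"
Sorted first:  adjjkl
Sorted second: bdddko
Differ at position 0: 'a' vs 'b' => not anagrams

0


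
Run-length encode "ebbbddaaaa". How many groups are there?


Input: ebbbddaaaa
Scanning for consecutive runs:
  Group 1: 'e' x 1 (positions 0-0)
  Group 2: 'b' x 3 (positions 1-3)
  Group 3: 'd' x 2 (positions 4-5)
  Group 4: 'a' x 4 (positions 6-9)
Total groups: 4

4


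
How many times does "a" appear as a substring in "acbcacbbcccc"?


Searching for "a" in "acbcacbbcccc"
Scanning each position:
  Position 0: "a" => MATCH
  Position 1: "c" => no
  Position 2: "b" => no
  Position 3: "c" => no
  Position 4: "a" => MATCH
  Position 5: "c" => no
  Position 6: "b" => no
  Position 7: "b" => no
  Position 8: "c" => no
  Position 9: "c" => no
  Position 10: "c" => no
  Position 11: "c" => no
Total occurrences: 2

2


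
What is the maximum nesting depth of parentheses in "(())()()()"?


Input: "(())()()()"
Tracking depth:
  Position 0 '(': depth becomes 1
  Position 1 '(': depth becomes 2
  Position 2 ')': depth becomes 1
  Position 3 ')': depth becomes 0
  Position 4 '(': depth becomes 1
  Position 5 ')': depth becomes 0
  Position 6 '(': depth becomes 1
  Position 7 ')': depth becomes 0
  Position 8 '(': depth becomes 1
  Position 9 ')': depth becomes 0
Maximum depth reached: 2

2


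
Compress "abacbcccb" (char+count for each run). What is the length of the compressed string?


Input: abacbcccb
Runs:
  'a' x 1 => "a1"
  'b' x 1 => "b1"
  'a' x 1 => "a1"
  'c' x 1 => "c1"
  'b' x 1 => "b1"
  'c' x 3 => "c3"
  'b' x 1 => "b1"
Compressed: "a1b1a1c1b1c3b1"
Compressed length: 14

14


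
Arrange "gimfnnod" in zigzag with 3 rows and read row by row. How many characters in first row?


Zigzag "gimfnnod" into 3 rows:
Placing characters:
  'g' => row 0
  'i' => row 1
  'm' => row 2
  'f' => row 1
  'n' => row 0
  'n' => row 1
  'o' => row 2
  'd' => row 1
Rows:
  Row 0: "gn"
  Row 1: "ifnd"
  Row 2: "mo"
First row length: 2

2


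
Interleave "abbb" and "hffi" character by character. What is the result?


Interleaving "abbb" and "hffi":
  Position 0: 'a' from first, 'h' from second => "ah"
  Position 1: 'b' from first, 'f' from second => "bf"
  Position 2: 'b' from first, 'f' from second => "bf"
  Position 3: 'b' from first, 'i' from second => "bi"
Result: ahbfbfbi

ahbfbfbi


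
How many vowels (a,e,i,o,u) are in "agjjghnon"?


Input: agjjghnon
Checking each character:
  'a' at position 0: vowel (running total: 1)
  'g' at position 1: consonant
  'j' at position 2: consonant
  'j' at position 3: consonant
  'g' at position 4: consonant
  'h' at position 5: consonant
  'n' at position 6: consonant
  'o' at position 7: vowel (running total: 2)
  'n' at position 8: consonant
Total vowels: 2

2


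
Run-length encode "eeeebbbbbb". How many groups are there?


Input: eeeebbbbbb
Scanning for consecutive runs:
  Group 1: 'e' x 4 (positions 0-3)
  Group 2: 'b' x 6 (positions 4-9)
Total groups: 2

2


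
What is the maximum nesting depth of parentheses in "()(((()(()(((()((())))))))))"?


Input: "()(((()(()(((()((())))))))))"
Tracking depth:
  Position 0 '(': depth becomes 1
  Position 1 ')': depth becomes 0
  Position 2 '(': depth becomes 1
  Position 3 '(': depth becomes 2
  Position 4 '(': depth becomes 3
  Position 5 '(': depth becomes 4
  Position 6 ')': depth becomes 3
  Position 7 '(': depth becomes 4
  Position 8 '(': depth becomes 5
  Position 9 ')': depth becomes 4
  Position 10 '(': depth becomes 5
  Position 11 '(': depth becomes 6
  Position 12 '(': depth becomes 7
  Position 13 '(': depth becomes 8
  Position 14 ')': depth becomes 7
  Position 15 '(': depth becomes 8
  Position 16 '(': depth becomes 9
  Position 17 '(': depth becomes 10
  Position 18 ')': depth becomes 9
  Position 19 ')': depth becomes 8
  Position 20 ')': depth becomes 7
  Position 21 ')': depth becomes 6
  Position 22 ')': depth becomes 5
  Position 23 ')': depth becomes 4
  Position 24 ')': depth becomes 3
  Position 25 ')': depth becomes 2
  Position 26 ')': depth becomes 1
  Position 27 ')': depth becomes 0
Maximum depth reached: 10

10


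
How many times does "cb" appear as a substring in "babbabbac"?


Searching for "cb" in "babbabbac"
Scanning each position:
  Position 0: "ba" => no
  Position 1: "ab" => no
  Position 2: "bb" => no
  Position 3: "ba" => no
  Position 4: "ab" => no
  Position 5: "bb" => no
  Position 6: "ba" => no
  Position 7: "ac" => no
Total occurrences: 0

0


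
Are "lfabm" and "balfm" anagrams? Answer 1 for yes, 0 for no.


Strings: "lfabm", "balfm"
Sorted first:  abflm
Sorted second: abflm
Sorted forms match => anagrams

1


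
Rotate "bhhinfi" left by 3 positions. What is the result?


Input: "bhhinfi", rotate left by 3
First 3 characters: "bhh"
Remaining characters: "infi"
Concatenate remaining + first: "infi" + "bhh" = "infibhh"

infibhh


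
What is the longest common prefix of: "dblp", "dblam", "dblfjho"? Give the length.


Words: dblp, dblam, dblfjho
  Position 0: all 'd' => match
  Position 1: all 'b' => match
  Position 2: all 'l' => match
  Position 3: ('p', 'a', 'f') => mismatch, stop
LCP = "dbl" (length 3)

3


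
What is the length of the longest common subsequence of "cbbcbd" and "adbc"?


LCS of "cbbcbd" and "adbc"
DP table:
           a    d    b    c
      0    0    0    0    0
  c   0    0    0    0    1
  b   0    0    0    1    1
  b   0    0    0    1    1
  c   0    0    0    1    2
  b   0    0    0    1    2
  d   0    0    1    1    2
LCS length = dp[6][4] = 2

2


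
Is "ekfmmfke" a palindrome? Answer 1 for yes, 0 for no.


Input: ekfmmfke
Reversed: ekfmmfke
  Compare pos 0 ('e') with pos 7 ('e'): match
  Compare pos 1 ('k') with pos 6 ('k'): match
  Compare pos 2 ('f') with pos 5 ('f'): match
  Compare pos 3 ('m') with pos 4 ('m'): match
Result: palindrome

1


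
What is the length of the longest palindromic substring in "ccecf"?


Input: "ccecf"
Checking substrings for palindromes:
  [1:4] "cec" (len 3) => palindrome
  [0:2] "cc" (len 2) => palindrome
Longest palindromic substring: "cec" with length 3

3


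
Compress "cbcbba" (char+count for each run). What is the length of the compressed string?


Input: cbcbba
Runs:
  'c' x 1 => "c1"
  'b' x 1 => "b1"
  'c' x 1 => "c1"
  'b' x 2 => "b2"
  'a' x 1 => "a1"
Compressed: "c1b1c1b2a1"
Compressed length: 10

10


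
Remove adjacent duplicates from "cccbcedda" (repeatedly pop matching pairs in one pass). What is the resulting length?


Input: cccbcedda
Stack-based adjacent duplicate removal:
  Read 'c': push. Stack: c
  Read 'c': matches stack top 'c' => pop. Stack: (empty)
  Read 'c': push. Stack: c
  Read 'b': push. Stack: cb
  Read 'c': push. Stack: cbc
  Read 'e': push. Stack: cbce
  Read 'd': push. Stack: cbced
  Read 'd': matches stack top 'd' => pop. Stack: cbce
  Read 'a': push. Stack: cbcea
Final stack: "cbcea" (length 5)

5


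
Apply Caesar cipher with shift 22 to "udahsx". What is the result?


Caesar cipher: shift "udahsx" by 22
  'u' (pos 20) + 22 = pos 16 = 'q'
  'd' (pos 3) + 22 = pos 25 = 'z'
  'a' (pos 0) + 22 = pos 22 = 'w'
  'h' (pos 7) + 22 = pos 3 = 'd'
  's' (pos 18) + 22 = pos 14 = 'o'
  'x' (pos 23) + 22 = pos 19 = 't'
Result: qzwdot

qzwdot


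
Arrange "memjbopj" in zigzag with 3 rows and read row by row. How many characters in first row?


Zigzag "memjbopj" into 3 rows:
Placing characters:
  'm' => row 0
  'e' => row 1
  'm' => row 2
  'j' => row 1
  'b' => row 0
  'o' => row 1
  'p' => row 2
  'j' => row 1
Rows:
  Row 0: "mb"
  Row 1: "ejoj"
  Row 2: "mp"
First row length: 2

2


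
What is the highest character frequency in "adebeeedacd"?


Input: adebeeedacd
Character counts:
  'a': 2
  'b': 1
  'c': 1
  'd': 3
  'e': 4
Maximum frequency: 4

4


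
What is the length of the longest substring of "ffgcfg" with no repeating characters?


Input: "ffgcfg"
Sliding window (track last position of each char):
  Position 0 ('f'): window [0,0] length 1 -- new best
  Position 1 ('f'): repeat (last at 0), move window start to 1
  Position 1 ('f'): window [1,1] length 1
  Position 2 ('g'): window [1,2] length 2 -- new best
  Position 3 ('c'): window [1,3] length 3 -- new best
  Position 4 ('f'): repeat (last at 1), move window start to 2
  Position 4 ('f'): window [2,4] length 3
  Position 5 ('g'): repeat (last at 2), move window start to 3
  Position 5 ('g'): window [3,5] length 3
Longest substring with no repeats: "fgc" with length 3

3


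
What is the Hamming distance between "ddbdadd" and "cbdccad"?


Comparing "ddbdadd" and "cbdccad" position by position:
  Position 0: 'd' vs 'c' => differ
  Position 1: 'd' vs 'b' => differ
  Position 2: 'b' vs 'd' => differ
  Position 3: 'd' vs 'c' => differ
  Position 4: 'a' vs 'c' => differ
  Position 5: 'd' vs 'a' => differ
  Position 6: 'd' vs 'd' => same
Total differences (Hamming distance): 6

6


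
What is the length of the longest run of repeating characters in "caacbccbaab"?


Input: "caacbccbaab"
Scanning for longest run:
  Position 1 ('a'): new char, reset run to 1
  Position 2 ('a'): continues run of 'a', length=2
  Position 3 ('c'): new char, reset run to 1
  Position 4 ('b'): new char, reset run to 1
  Position 5 ('c'): new char, reset run to 1
  Position 6 ('c'): continues run of 'c', length=2
  Position 7 ('b'): new char, reset run to 1
  Position 8 ('a'): new char, reset run to 1
  Position 9 ('a'): continues run of 'a', length=2
  Position 10 ('b'): new char, reset run to 1
Longest run: 'a' with length 2

2


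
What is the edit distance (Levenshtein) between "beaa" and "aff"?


Computing edit distance: "beaa" -> "aff"
DP table:
           a    f    f
      0    1    2    3
  b   1    1    2    3
  e   2    2    2    3
  a   3    2    3    3
  a   4    3    3    4
Edit distance = dp[4][3] = 4

4


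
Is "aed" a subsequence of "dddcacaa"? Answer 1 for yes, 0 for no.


Check if "aed" is a subsequence of "dddcacaa"
Greedy scan:
  Position 0 ('d'): no match needed
  Position 1 ('d'): no match needed
  Position 2 ('d'): no match needed
  Position 3 ('c'): no match needed
  Position 4 ('a'): matches sub[0] = 'a'
  Position 5 ('c'): no match needed
  Position 6 ('a'): no match needed
  Position 7 ('a'): no match needed
Only matched 1/3 characters => not a subsequence

0


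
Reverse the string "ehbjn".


Input: ehbjn
Reading characters right to left:
  Position 4: 'n'
  Position 3: 'j'
  Position 2: 'b'
  Position 1: 'h'
  Position 0: 'e'
Reversed: njbhe

njbhe


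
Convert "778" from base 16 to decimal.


Input: "778" in base 16
Positional expansion:
  Digit '7' (value 7) x 16^2 = 1792
  Digit '7' (value 7) x 16^1 = 112
  Digit '8' (value 8) x 16^0 = 8
Sum = 1912

1912


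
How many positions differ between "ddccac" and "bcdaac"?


Comparing "ddccac" and "bcdaac" position by position:
  Position 0: 'd' vs 'b' => DIFFER
  Position 1: 'd' vs 'c' => DIFFER
  Position 2: 'c' vs 'd' => DIFFER
  Position 3: 'c' vs 'a' => DIFFER
  Position 4: 'a' vs 'a' => same
  Position 5: 'c' vs 'c' => same
Positions that differ: 4

4


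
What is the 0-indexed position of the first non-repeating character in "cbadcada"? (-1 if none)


Input: cbadcada
Character frequencies:
  'a': 3
  'b': 1
  'c': 2
  'd': 2
Scanning left to right for freq == 1:
  Position 0 ('c'): freq=2, skip
  Position 1 ('b'): unique! => answer = 1

1


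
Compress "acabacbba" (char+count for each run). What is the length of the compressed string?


Input: acabacbba
Runs:
  'a' x 1 => "a1"
  'c' x 1 => "c1"
  'a' x 1 => "a1"
  'b' x 1 => "b1"
  'a' x 1 => "a1"
  'c' x 1 => "c1"
  'b' x 2 => "b2"
  'a' x 1 => "a1"
Compressed: "a1c1a1b1a1c1b2a1"
Compressed length: 16

16


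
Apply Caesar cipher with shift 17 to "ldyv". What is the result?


Caesar cipher: shift "ldyv" by 17
  'l' (pos 11) + 17 = pos 2 = 'c'
  'd' (pos 3) + 17 = pos 20 = 'u'
  'y' (pos 24) + 17 = pos 15 = 'p'
  'v' (pos 21) + 17 = pos 12 = 'm'
Result: cupm

cupm


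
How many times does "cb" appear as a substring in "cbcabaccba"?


Searching for "cb" in "cbcabaccba"
Scanning each position:
  Position 0: "cb" => MATCH
  Position 1: "bc" => no
  Position 2: "ca" => no
  Position 3: "ab" => no
  Position 4: "ba" => no
  Position 5: "ac" => no
  Position 6: "cc" => no
  Position 7: "cb" => MATCH
  Position 8: "ba" => no
Total occurrences: 2

2


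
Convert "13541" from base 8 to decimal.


Input: "13541" in base 8
Positional expansion:
  Digit '1' (value 1) x 8^4 = 4096
  Digit '3' (value 3) x 8^3 = 1536
  Digit '5' (value 5) x 8^2 = 320
  Digit '4' (value 4) x 8^1 = 32
  Digit '1' (value 1) x 8^0 = 1
Sum = 5985

5985


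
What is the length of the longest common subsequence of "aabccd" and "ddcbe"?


LCS of "aabccd" and "ddcbe"
DP table:
           d    d    c    b    e
      0    0    0    0    0    0
  a   0    0    0    0    0    0
  a   0    0    0    0    0    0
  b   0    0    0    0    1    1
  c   0    0    0    1    1    1
  c   0    0    0    1    1    1
  d   0    1    1    1    1    1
LCS length = dp[6][5] = 1

1


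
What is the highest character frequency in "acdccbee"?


Input: acdccbee
Character counts:
  'a': 1
  'b': 1
  'c': 3
  'd': 1
  'e': 2
Maximum frequency: 3

3


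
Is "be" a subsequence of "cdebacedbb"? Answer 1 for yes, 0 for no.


Check if "be" is a subsequence of "cdebacedbb"
Greedy scan:
  Position 0 ('c'): no match needed
  Position 1 ('d'): no match needed
  Position 2 ('e'): no match needed
  Position 3 ('b'): matches sub[0] = 'b'
  Position 4 ('a'): no match needed
  Position 5 ('c'): no match needed
  Position 6 ('e'): matches sub[1] = 'e'
  Position 7 ('d'): no match needed
  Position 8 ('b'): no match needed
  Position 9 ('b'): no match needed
All 2 characters matched => is a subsequence

1


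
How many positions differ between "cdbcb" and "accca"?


Comparing "cdbcb" and "accca" position by position:
  Position 0: 'c' vs 'a' => DIFFER
  Position 1: 'd' vs 'c' => DIFFER
  Position 2: 'b' vs 'c' => DIFFER
  Position 3: 'c' vs 'c' => same
  Position 4: 'b' vs 'a' => DIFFER
Positions that differ: 4

4


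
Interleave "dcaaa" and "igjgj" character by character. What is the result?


Interleaving "dcaaa" and "igjgj":
  Position 0: 'd' from first, 'i' from second => "di"
  Position 1: 'c' from first, 'g' from second => "cg"
  Position 2: 'a' from first, 'j' from second => "aj"
  Position 3: 'a' from first, 'g' from second => "ag"
  Position 4: 'a' from first, 'j' from second => "aj"
Result: dicgajagaj

dicgajagaj


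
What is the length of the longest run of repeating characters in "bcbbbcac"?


Input: "bcbbbcac"
Scanning for longest run:
  Position 1 ('c'): new char, reset run to 1
  Position 2 ('b'): new char, reset run to 1
  Position 3 ('b'): continues run of 'b', length=2
  Position 4 ('b'): continues run of 'b', length=3
  Position 5 ('c'): new char, reset run to 1
  Position 6 ('a'): new char, reset run to 1
  Position 7 ('c'): new char, reset run to 1
Longest run: 'b' with length 3

3


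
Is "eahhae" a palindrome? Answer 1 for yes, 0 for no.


Input: eahhae
Reversed: eahhae
  Compare pos 0 ('e') with pos 5 ('e'): match
  Compare pos 1 ('a') with pos 4 ('a'): match
  Compare pos 2 ('h') with pos 3 ('h'): match
Result: palindrome

1


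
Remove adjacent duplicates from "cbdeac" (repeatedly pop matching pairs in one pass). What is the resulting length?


Input: cbdeac
Stack-based adjacent duplicate removal:
  Read 'c': push. Stack: c
  Read 'b': push. Stack: cb
  Read 'd': push. Stack: cbd
  Read 'e': push. Stack: cbde
  Read 'a': push. Stack: cbdea
  Read 'c': push. Stack: cbdeac
Final stack: "cbdeac" (length 6)

6


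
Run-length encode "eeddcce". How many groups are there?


Input: eeddcce
Scanning for consecutive runs:
  Group 1: 'e' x 2 (positions 0-1)
  Group 2: 'd' x 2 (positions 2-3)
  Group 3: 'c' x 2 (positions 4-5)
  Group 4: 'e' x 1 (positions 6-6)
Total groups: 4

4


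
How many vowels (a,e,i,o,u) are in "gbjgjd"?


Input: gbjgjd
Checking each character:
  'g' at position 0: consonant
  'b' at position 1: consonant
  'j' at position 2: consonant
  'g' at position 3: consonant
  'j' at position 4: consonant
  'd' at position 5: consonant
Total vowels: 0

0


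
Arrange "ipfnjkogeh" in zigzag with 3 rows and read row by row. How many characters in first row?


Zigzag "ipfnjkogeh" into 3 rows:
Placing characters:
  'i' => row 0
  'p' => row 1
  'f' => row 2
  'n' => row 1
  'j' => row 0
  'k' => row 1
  'o' => row 2
  'g' => row 1
  'e' => row 0
  'h' => row 1
Rows:
  Row 0: "ije"
  Row 1: "pnkgh"
  Row 2: "fo"
First row length: 3

3


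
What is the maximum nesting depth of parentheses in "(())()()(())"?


Input: "(())()()(())"
Tracking depth:
  Position 0 '(': depth becomes 1
  Position 1 '(': depth becomes 2
  Position 2 ')': depth becomes 1
  Position 3 ')': depth becomes 0
  Position 4 '(': depth becomes 1
  Position 5 ')': depth becomes 0
  Position 6 '(': depth becomes 1
  Position 7 ')': depth becomes 0
  Position 8 '(': depth becomes 1
  Position 9 '(': depth becomes 2
  Position 10 ')': depth becomes 1
  Position 11 ')': depth becomes 0
Maximum depth reached: 2

2


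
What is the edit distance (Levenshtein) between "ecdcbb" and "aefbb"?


Computing edit distance: "ecdcbb" -> "aefbb"
DP table:
           a    e    f    b    b
      0    1    2    3    4    5
  e   1    1    1    2    3    4
  c   2    2    2    2    3    4
  d   3    3    3    3    3    4
  c   4    4    4    4    4    4
  b   5    5    5    5    4    4
  b   6    6    6    6    5    4
Edit distance = dp[6][5] = 4

4


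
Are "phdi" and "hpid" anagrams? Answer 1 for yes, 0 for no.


Strings: "phdi", "hpid"
Sorted first:  dhip
Sorted second: dhip
Sorted forms match => anagrams

1


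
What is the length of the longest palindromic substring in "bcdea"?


Input: "bcdea"
Checking substrings for palindromes:
  No multi-char palindromic substrings found
Longest palindromic substring: "b" with length 1

1


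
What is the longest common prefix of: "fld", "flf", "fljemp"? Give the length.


Words: fld, flf, fljemp
  Position 0: all 'f' => match
  Position 1: all 'l' => match
  Position 2: ('d', 'f', 'j') => mismatch, stop
LCP = "fl" (length 2)

2


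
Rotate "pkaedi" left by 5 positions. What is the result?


Input: "pkaedi", rotate left by 5
First 5 characters: "pkaed"
Remaining characters: "i"
Concatenate remaining + first: "i" + "pkaed" = "ipkaed"

ipkaed


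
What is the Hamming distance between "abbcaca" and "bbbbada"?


Comparing "abbcaca" and "bbbbada" position by position:
  Position 0: 'a' vs 'b' => differ
  Position 1: 'b' vs 'b' => same
  Position 2: 'b' vs 'b' => same
  Position 3: 'c' vs 'b' => differ
  Position 4: 'a' vs 'a' => same
  Position 5: 'c' vs 'd' => differ
  Position 6: 'a' vs 'a' => same
Total differences (Hamming distance): 3

3


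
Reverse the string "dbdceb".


Input: dbdceb
Reading characters right to left:
  Position 5: 'b'
  Position 4: 'e'
  Position 3: 'c'
  Position 2: 'd'
  Position 1: 'b'
  Position 0: 'd'
Reversed: becdbd

becdbd


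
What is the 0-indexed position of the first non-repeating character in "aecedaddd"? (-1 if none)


Input: aecedaddd
Character frequencies:
  'a': 2
  'c': 1
  'd': 4
  'e': 2
Scanning left to right for freq == 1:
  Position 0 ('a'): freq=2, skip
  Position 1 ('e'): freq=2, skip
  Position 2 ('c'): unique! => answer = 2

2


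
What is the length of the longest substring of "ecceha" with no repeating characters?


Input: "ecceha"
Sliding window (track last position of each char):
  Position 0 ('e'): window [0,0] length 1 -- new best
  Position 1 ('c'): window [0,1] length 2 -- new best
  Position 2 ('c'): repeat (last at 1), move window start to 2
  Position 2 ('c'): window [2,2] length 1
  Position 3 ('e'): window [2,3] length 2
  Position 4 ('h'): window [2,4] length 3 -- new best
  Position 5 ('a'): window [2,5] length 4 -- new best
Longest substring with no repeats: "ceha" with length 4

4


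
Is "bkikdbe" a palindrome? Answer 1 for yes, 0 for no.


Input: bkikdbe
Reversed: ebdkikb
  Compare pos 0 ('b') with pos 6 ('e'): MISMATCH
  Compare pos 1 ('k') with pos 5 ('b'): MISMATCH
  Compare pos 2 ('i') with pos 4 ('d'): MISMATCH
Result: not a palindrome

0


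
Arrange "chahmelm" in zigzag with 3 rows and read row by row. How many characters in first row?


Zigzag "chahmelm" into 3 rows:
Placing characters:
  'c' => row 0
  'h' => row 1
  'a' => row 2
  'h' => row 1
  'm' => row 0
  'e' => row 1
  'l' => row 2
  'm' => row 1
Rows:
  Row 0: "cm"
  Row 1: "hhem"
  Row 2: "al"
First row length: 2

2


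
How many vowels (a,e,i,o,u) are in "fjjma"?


Input: fjjma
Checking each character:
  'f' at position 0: consonant
  'j' at position 1: consonant
  'j' at position 2: consonant
  'm' at position 3: consonant
  'a' at position 4: vowel (running total: 1)
Total vowels: 1

1


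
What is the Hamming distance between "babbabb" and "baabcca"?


Comparing "babbabb" and "baabcca" position by position:
  Position 0: 'b' vs 'b' => same
  Position 1: 'a' vs 'a' => same
  Position 2: 'b' vs 'a' => differ
  Position 3: 'b' vs 'b' => same
  Position 4: 'a' vs 'c' => differ
  Position 5: 'b' vs 'c' => differ
  Position 6: 'b' vs 'a' => differ
Total differences (Hamming distance): 4

4


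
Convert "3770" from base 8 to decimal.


Input: "3770" in base 8
Positional expansion:
  Digit '3' (value 3) x 8^3 = 1536
  Digit '7' (value 7) x 8^2 = 448
  Digit '7' (value 7) x 8^1 = 56
  Digit '0' (value 0) x 8^0 = 0
Sum = 2040

2040


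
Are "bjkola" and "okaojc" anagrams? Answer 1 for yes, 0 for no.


Strings: "bjkola", "okaojc"
Sorted first:  abjklo
Sorted second: acjkoo
Differ at position 1: 'b' vs 'c' => not anagrams

0


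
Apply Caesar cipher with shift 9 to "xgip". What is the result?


Caesar cipher: shift "xgip" by 9
  'x' (pos 23) + 9 = pos 6 = 'g'
  'g' (pos 6) + 9 = pos 15 = 'p'
  'i' (pos 8) + 9 = pos 17 = 'r'
  'p' (pos 15) + 9 = pos 24 = 'y'
Result: gpry

gpry


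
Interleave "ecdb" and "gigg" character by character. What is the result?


Interleaving "ecdb" and "gigg":
  Position 0: 'e' from first, 'g' from second => "eg"
  Position 1: 'c' from first, 'i' from second => "ci"
  Position 2: 'd' from first, 'g' from second => "dg"
  Position 3: 'b' from first, 'g' from second => "bg"
Result: egcidgbg

egcidgbg


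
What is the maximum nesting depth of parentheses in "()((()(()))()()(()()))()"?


Input: "()((()(()))()()(()()))()"
Tracking depth:
  Position 0 '(': depth becomes 1
  Position 1 ')': depth becomes 0
  Position 2 '(': depth becomes 1
  Position 3 '(': depth becomes 2
  Position 4 '(': depth becomes 3
  Position 5 ')': depth becomes 2
  Position 6 '(': depth becomes 3
  Position 7 '(': depth becomes 4
  Position 8 ')': depth becomes 3
  Position 9 ')': depth becomes 2
  Position 10 ')': depth becomes 1
  Position 11 '(': depth becomes 2
  Position 12 ')': depth becomes 1
  Position 13 '(': depth becomes 2
  Position 14 ')': depth becomes 1
  Position 15 '(': depth becomes 2
  Position 16 '(': depth becomes 3
  Position 17 ')': depth becomes 2
  Position 18 '(': depth becomes 3
  Position 19 ')': depth becomes 2
  Position 20 ')': depth becomes 1
  Position 21 ')': depth becomes 0
  Position 22 '(': depth becomes 1
  Position 23 ')': depth becomes 0
Maximum depth reached: 4

4


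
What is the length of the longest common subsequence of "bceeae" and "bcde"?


LCS of "bceeae" and "bcde"
DP table:
           b    c    d    e
      0    0    0    0    0
  b   0    1    1    1    1
  c   0    1    2    2    2
  e   0    1    2    2    3
  e   0    1    2    2    3
  a   0    1    2    2    3
  e   0    1    2    2    3
LCS length = dp[6][4] = 3

3


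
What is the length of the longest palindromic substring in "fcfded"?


Input: "fcfded"
Checking substrings for palindromes:
  [0:3] "fcf" (len 3) => palindrome
  [3:6] "ded" (len 3) => palindrome
Longest palindromic substring: "fcf" with length 3

3


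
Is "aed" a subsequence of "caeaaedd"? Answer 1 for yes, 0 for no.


Check if "aed" is a subsequence of "caeaaedd"
Greedy scan:
  Position 0 ('c'): no match needed
  Position 1 ('a'): matches sub[0] = 'a'
  Position 2 ('e'): matches sub[1] = 'e'
  Position 3 ('a'): no match needed
  Position 4 ('a'): no match needed
  Position 5 ('e'): no match needed
  Position 6 ('d'): matches sub[2] = 'd'
  Position 7 ('d'): no match needed
All 3 characters matched => is a subsequence

1


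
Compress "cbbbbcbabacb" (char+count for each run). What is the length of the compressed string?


Input: cbbbbcbabacb
Runs:
  'c' x 1 => "c1"
  'b' x 4 => "b4"
  'c' x 1 => "c1"
  'b' x 1 => "b1"
  'a' x 1 => "a1"
  'b' x 1 => "b1"
  'a' x 1 => "a1"
  'c' x 1 => "c1"
  'b' x 1 => "b1"
Compressed: "c1b4c1b1a1b1a1c1b1"
Compressed length: 18

18


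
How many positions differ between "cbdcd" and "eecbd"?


Comparing "cbdcd" and "eecbd" position by position:
  Position 0: 'c' vs 'e' => DIFFER
  Position 1: 'b' vs 'e' => DIFFER
  Position 2: 'd' vs 'c' => DIFFER
  Position 3: 'c' vs 'b' => DIFFER
  Position 4: 'd' vs 'd' => same
Positions that differ: 4

4


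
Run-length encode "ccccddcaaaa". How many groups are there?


Input: ccccddcaaaa
Scanning for consecutive runs:
  Group 1: 'c' x 4 (positions 0-3)
  Group 2: 'd' x 2 (positions 4-5)
  Group 3: 'c' x 1 (positions 6-6)
  Group 4: 'a' x 4 (positions 7-10)
Total groups: 4

4


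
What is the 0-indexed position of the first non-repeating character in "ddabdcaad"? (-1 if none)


Input: ddabdcaad
Character frequencies:
  'a': 3
  'b': 1
  'c': 1
  'd': 4
Scanning left to right for freq == 1:
  Position 0 ('d'): freq=4, skip
  Position 1 ('d'): freq=4, skip
  Position 2 ('a'): freq=3, skip
  Position 3 ('b'): unique! => answer = 3

3


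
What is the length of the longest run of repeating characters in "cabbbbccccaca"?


Input: "cabbbbccccaca"
Scanning for longest run:
  Position 1 ('a'): new char, reset run to 1
  Position 2 ('b'): new char, reset run to 1
  Position 3 ('b'): continues run of 'b', length=2
  Position 4 ('b'): continues run of 'b', length=3
  Position 5 ('b'): continues run of 'b', length=4
  Position 6 ('c'): new char, reset run to 1
  Position 7 ('c'): continues run of 'c', length=2
  Position 8 ('c'): continues run of 'c', length=3
  Position 9 ('c'): continues run of 'c', length=4
  Position 10 ('a'): new char, reset run to 1
  Position 11 ('c'): new char, reset run to 1
  Position 12 ('a'): new char, reset run to 1
Longest run: 'b' with length 4

4


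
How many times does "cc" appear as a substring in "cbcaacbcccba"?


Searching for "cc" in "cbcaacbcccba"
Scanning each position:
  Position 0: "cb" => no
  Position 1: "bc" => no
  Position 2: "ca" => no
  Position 3: "aa" => no
  Position 4: "ac" => no
  Position 5: "cb" => no
  Position 6: "bc" => no
  Position 7: "cc" => MATCH
  Position 8: "cc" => MATCH
  Position 9: "cb" => no
  Position 10: "ba" => no
Total occurrences: 2

2


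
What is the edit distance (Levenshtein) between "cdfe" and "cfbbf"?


Computing edit distance: "cdfe" -> "cfbbf"
DP table:
           c    f    b    b    f
      0    1    2    3    4    5
  c   1    0    1    2    3    4
  d   2    1    1    2    3    4
  f   3    2    1    2    3    3
  e   4    3    2    2    3    4
Edit distance = dp[4][5] = 4

4


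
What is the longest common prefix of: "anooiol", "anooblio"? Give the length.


Words: anooiol, anooblio
  Position 0: all 'a' => match
  Position 1: all 'n' => match
  Position 2: all 'o' => match
  Position 3: all 'o' => match
  Position 4: ('i', 'b') => mismatch, stop
LCP = "anoo" (length 4)

4


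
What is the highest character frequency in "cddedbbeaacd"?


Input: cddedbbeaacd
Character counts:
  'a': 2
  'b': 2
  'c': 2
  'd': 4
  'e': 2
Maximum frequency: 4

4


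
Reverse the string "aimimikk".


Input: aimimikk
Reading characters right to left:
  Position 7: 'k'
  Position 6: 'k'
  Position 5: 'i'
  Position 4: 'm'
  Position 3: 'i'
  Position 2: 'm'
  Position 1: 'i'
  Position 0: 'a'
Reversed: kkimimia

kkimimia


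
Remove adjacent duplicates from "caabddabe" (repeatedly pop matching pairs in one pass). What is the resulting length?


Input: caabddabe
Stack-based adjacent duplicate removal:
  Read 'c': push. Stack: c
  Read 'a': push. Stack: ca
  Read 'a': matches stack top 'a' => pop. Stack: c
  Read 'b': push. Stack: cb
  Read 'd': push. Stack: cbd
  Read 'd': matches stack top 'd' => pop. Stack: cb
  Read 'a': push. Stack: cba
  Read 'b': push. Stack: cbab
  Read 'e': push. Stack: cbabe
Final stack: "cbabe" (length 5)

5


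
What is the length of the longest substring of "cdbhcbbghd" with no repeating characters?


Input: "cdbhcbbghd"
Sliding window (track last position of each char):
  Position 0 ('c'): window [0,0] length 1 -- new best
  Position 1 ('d'): window [0,1] length 2 -- new best
  Position 2 ('b'): window [0,2] length 3 -- new best
  Position 3 ('h'): window [0,3] length 4 -- new best
  Position 4 ('c'): repeat (last at 0), move window start to 1
  Position 4 ('c'): window [1,4] length 4
  Position 5 ('b'): repeat (last at 2), move window start to 3
  Position 5 ('b'): window [3,5] length 3
  Position 6 ('b'): repeat (last at 5), move window start to 6
  Position 6 ('b'): window [6,6] length 1
  Position 7 ('g'): window [6,7] length 2
  Position 8 ('h'): window [6,8] length 3
  Position 9 ('d'): window [6,9] length 4
Longest substring with no repeats: "cdbh" with length 4

4
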